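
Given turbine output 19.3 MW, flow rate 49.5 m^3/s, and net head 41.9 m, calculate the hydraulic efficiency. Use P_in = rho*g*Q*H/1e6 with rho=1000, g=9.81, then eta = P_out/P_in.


P_in = 1000 * 9.81 * 49.5 * 41.9 / 1e6 = 20.3464 MW
eta = 19.3 / 20.3464 = 0.9486


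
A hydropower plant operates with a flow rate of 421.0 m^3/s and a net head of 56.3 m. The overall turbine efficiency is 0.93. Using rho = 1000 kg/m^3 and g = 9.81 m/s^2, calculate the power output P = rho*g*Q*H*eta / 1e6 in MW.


P = 1000 * 9.81 * 421.0 * 56.3 * 0.93 / 1e6 = 216.2432 MW


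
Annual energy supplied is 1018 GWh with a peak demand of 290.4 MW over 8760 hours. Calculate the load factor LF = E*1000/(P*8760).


LF = 1018 * 1000 / (290.4 * 8760) = 0.4002


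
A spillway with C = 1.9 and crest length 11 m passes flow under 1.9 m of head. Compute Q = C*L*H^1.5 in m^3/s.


Q = 1.9 * 11 * 1.9^1.5 = 54.7365 m^3/s


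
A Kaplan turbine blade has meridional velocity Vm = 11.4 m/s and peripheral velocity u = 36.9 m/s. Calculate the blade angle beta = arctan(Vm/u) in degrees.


beta = arctan(11.4 / 36.9) = 17.1682 degrees


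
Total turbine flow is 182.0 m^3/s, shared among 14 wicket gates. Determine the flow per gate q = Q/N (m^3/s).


q = 182.0 / 14 = 13.0000 m^3/s


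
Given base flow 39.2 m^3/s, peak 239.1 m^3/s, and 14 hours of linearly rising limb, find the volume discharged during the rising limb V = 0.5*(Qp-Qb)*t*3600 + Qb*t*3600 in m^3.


V = 0.5*(239.1 - 39.2)*14*3600 + 39.2*14*3600 = 7.0132e+06 m^3


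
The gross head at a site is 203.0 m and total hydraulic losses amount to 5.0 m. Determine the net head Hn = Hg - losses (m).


Hn = 203.0 - 5.0 = 198.0000 m


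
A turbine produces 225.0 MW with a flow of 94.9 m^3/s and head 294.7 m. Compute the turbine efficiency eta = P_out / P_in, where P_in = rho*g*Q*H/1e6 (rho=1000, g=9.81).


P_in = 1000 * 9.81 * 94.9 * 294.7 / 1e6 = 274.3566 MW
eta = 225.0 / 274.3566 = 0.8201


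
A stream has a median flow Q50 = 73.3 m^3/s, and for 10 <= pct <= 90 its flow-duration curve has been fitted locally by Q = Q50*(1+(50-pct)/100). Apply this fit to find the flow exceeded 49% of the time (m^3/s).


Q = 73.3 * (1 + (50 - 49)/100) = 74.0330 m^3/s


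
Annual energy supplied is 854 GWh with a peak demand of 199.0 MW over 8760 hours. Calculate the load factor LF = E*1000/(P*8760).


LF = 854 * 1000 / (199.0 * 8760) = 0.4899


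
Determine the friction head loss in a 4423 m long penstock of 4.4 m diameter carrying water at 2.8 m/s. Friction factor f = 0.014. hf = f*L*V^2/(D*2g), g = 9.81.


hf = 0.014 * 4423 * 2.8^2 / (4.4 * 2 * 9.81) = 5.6235 m


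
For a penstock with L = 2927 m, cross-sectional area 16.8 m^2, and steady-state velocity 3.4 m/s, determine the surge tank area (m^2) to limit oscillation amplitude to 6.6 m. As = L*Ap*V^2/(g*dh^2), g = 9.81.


As = 2927 * 16.8 * 3.4^2 / (9.81 * 6.6^2) = 1330.2491 m^2


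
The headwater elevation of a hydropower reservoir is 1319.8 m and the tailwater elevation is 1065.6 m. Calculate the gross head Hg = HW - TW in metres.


Hg = 1319.8 - 1065.6 = 254.2000 m


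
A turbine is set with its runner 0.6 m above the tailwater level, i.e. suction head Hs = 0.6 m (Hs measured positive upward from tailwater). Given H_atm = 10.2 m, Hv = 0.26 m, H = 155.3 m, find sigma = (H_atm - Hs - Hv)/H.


sigma = (10.2 - 0.6 - 0.26) / 155.3 = 0.0601


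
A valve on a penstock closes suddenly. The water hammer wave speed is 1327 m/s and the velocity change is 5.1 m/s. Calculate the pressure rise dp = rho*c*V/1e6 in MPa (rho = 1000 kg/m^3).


dp = 1000 * 1327 * 5.1 / 1e6 = 6.7677 MPa


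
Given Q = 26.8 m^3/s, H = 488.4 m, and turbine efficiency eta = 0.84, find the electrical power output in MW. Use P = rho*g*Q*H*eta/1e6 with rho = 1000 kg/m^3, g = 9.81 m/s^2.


P = 1000 * 9.81 * 26.8 * 488.4 * 0.84 / 1e6 = 107.8596 MW


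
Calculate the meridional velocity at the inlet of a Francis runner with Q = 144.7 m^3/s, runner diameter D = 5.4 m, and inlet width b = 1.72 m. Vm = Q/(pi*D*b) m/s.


Vm = 144.7 / (pi * 5.4 * 1.72) = 4.9590 m/s


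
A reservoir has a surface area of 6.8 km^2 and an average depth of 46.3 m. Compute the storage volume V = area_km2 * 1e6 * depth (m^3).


V = 6.8 * 1e6 * 46.3 = 3.1484e+08 m^3


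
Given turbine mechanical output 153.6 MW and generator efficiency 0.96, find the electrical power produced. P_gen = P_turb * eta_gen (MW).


P_gen = 153.6 * 0.96 = 147.4560 MW


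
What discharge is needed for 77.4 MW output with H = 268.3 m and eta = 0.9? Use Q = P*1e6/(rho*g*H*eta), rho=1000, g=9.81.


Q = 77.4 * 1e6 / (1000 * 9.81 * 268.3 * 0.9) = 32.6745 m^3/s


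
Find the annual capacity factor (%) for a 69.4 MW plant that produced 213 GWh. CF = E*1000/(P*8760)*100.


CF = 213 * 1000 / (69.4 * 8760) * 100 = 35.0361 %


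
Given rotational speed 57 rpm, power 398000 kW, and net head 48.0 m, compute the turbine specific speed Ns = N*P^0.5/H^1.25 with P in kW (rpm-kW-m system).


Ns = 57 * 398000^0.5 / 48.0^1.25 = 284.6196


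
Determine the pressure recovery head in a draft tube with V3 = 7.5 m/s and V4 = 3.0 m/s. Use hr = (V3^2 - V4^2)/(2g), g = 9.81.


hr = (7.5^2 - 3.0^2) / (2*9.81) = 2.4083 m


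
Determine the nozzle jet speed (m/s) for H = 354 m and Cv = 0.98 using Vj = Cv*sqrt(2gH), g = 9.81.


Vj = 0.98 * sqrt(2*9.81*354) = 81.6728 m/s


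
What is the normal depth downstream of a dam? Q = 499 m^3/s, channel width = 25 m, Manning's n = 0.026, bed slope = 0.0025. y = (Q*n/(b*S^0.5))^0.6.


y = (499 * 0.026 / (25 * 0.0025^0.5))^0.6 = 4.0710 m


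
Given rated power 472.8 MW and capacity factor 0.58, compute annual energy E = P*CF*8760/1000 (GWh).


E = 472.8 * 0.58 * 8760 / 1000 = 2402.2022 GWh


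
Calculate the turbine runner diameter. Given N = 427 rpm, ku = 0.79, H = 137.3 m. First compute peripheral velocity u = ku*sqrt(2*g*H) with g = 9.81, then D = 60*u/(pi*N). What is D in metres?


u = 0.79 * sqrt(2*9.81*137.3) = 41.0026 m/s
D = 60 * 41.0026 / (pi * 427) = 1.8339 m


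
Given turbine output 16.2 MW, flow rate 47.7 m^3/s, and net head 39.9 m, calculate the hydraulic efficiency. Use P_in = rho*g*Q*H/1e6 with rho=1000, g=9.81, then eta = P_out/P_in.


P_in = 1000 * 9.81 * 47.7 * 39.9 / 1e6 = 18.6707 MW
eta = 16.2 / 18.6707 = 0.8677


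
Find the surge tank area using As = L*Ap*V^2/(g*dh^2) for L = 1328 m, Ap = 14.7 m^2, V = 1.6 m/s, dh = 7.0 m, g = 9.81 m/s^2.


As = 1328 * 14.7 * 1.6^2 / (9.81 * 7.0^2) = 103.9657 m^2


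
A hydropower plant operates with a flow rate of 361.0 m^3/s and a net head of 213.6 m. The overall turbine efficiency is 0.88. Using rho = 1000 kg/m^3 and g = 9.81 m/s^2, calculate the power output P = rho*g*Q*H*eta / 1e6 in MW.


P = 1000 * 9.81 * 361.0 * 213.6 * 0.88 / 1e6 = 665.6718 MW


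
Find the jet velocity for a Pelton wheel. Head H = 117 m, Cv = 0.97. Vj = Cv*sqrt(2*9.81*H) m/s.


Vj = 0.97 * sqrt(2*9.81*117) = 46.4744 m/s


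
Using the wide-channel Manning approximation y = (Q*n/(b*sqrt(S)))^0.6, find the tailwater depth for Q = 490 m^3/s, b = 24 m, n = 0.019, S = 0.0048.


y = (490 * 0.019 / (24 * 0.0048^0.5))^0.6 = 2.8111 m


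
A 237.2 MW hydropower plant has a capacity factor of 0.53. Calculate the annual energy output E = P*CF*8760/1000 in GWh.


E = 237.2 * 0.53 * 8760 / 1000 = 1101.2722 GWh


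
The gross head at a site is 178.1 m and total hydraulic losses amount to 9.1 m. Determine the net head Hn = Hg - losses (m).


Hn = 178.1 - 9.1 = 169.0000 m


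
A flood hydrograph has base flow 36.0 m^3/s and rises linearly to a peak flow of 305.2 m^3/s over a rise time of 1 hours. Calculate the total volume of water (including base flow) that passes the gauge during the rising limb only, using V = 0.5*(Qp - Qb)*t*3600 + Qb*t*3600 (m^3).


V = 0.5*(305.2 - 36.0)*1*3600 + 36.0*1*3600 = 614160.0000 m^3


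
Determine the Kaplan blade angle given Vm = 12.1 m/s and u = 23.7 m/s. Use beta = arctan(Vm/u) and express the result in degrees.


beta = arctan(12.1 / 23.7) = 27.0465 degrees


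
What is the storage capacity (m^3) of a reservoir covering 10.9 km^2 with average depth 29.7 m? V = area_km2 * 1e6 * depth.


V = 10.9 * 1e6 * 29.7 = 3.2373e+08 m^3


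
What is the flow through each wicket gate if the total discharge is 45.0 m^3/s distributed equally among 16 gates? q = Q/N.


q = 45.0 / 16 = 2.8125 m^3/s


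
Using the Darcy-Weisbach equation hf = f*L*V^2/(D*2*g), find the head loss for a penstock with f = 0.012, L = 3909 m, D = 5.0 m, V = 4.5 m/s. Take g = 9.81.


hf = 0.012 * 3909 * 4.5^2 / (5.0 * 2 * 9.81) = 9.6828 m


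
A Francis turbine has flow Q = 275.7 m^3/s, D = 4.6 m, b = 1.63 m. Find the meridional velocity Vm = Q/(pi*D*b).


Vm = 275.7 / (pi * 4.6 * 1.63) = 11.7042 m/s


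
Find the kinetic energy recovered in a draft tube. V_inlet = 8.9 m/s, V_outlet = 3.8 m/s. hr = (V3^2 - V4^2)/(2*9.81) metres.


hr = (8.9^2 - 3.8^2) / (2*9.81) = 3.3012 m


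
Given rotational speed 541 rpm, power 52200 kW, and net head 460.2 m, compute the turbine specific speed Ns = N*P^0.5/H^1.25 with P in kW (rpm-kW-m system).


Ns = 541 * 52200^0.5 / 460.2^1.25 = 57.9895


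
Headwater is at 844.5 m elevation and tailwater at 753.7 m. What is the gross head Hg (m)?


Hg = 844.5 - 753.7 = 90.8000 m


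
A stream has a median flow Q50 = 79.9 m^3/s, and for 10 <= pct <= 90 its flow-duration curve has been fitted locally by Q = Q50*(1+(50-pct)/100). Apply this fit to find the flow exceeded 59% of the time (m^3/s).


Q = 79.9 * (1 + (50 - 59)/100) = 72.7090 m^3/s


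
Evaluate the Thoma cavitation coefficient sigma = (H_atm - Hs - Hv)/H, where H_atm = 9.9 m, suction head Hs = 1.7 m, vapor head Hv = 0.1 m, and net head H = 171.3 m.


sigma = (9.9 - 1.7 - 0.1) / 171.3 = 0.0473


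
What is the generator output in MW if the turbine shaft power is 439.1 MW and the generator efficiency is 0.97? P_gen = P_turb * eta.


P_gen = 439.1 * 0.97 = 425.9270 MW


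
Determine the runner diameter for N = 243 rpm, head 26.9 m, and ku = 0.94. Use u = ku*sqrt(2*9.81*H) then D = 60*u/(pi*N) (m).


u = 0.94 * sqrt(2*9.81*26.9) = 21.5950 m/s
D = 60 * 21.5950 / (pi * 243) = 1.6973 m


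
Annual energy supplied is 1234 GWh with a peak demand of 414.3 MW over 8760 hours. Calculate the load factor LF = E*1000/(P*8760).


LF = 1234 * 1000 / (414.3 * 8760) = 0.3400


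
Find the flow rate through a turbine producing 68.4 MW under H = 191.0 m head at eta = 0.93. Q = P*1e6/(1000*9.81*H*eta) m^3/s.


Q = 68.4 * 1e6 / (1000 * 9.81 * 191.0 * 0.93) = 39.2528 m^3/s


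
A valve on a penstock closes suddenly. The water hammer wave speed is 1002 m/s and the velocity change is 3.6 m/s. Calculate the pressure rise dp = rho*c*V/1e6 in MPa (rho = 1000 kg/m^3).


dp = 1000 * 1002 * 3.6 / 1e6 = 3.6072 MPa


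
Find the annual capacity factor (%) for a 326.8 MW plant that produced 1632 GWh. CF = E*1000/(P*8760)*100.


CF = 1632 * 1000 / (326.8 * 8760) * 100 = 57.0078 %


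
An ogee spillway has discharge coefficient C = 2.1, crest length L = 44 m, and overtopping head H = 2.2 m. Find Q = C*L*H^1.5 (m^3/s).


Q = 2.1 * 44 * 2.2^1.5 = 301.5130 m^3/s


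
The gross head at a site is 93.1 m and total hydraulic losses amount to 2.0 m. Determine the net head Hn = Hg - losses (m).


Hn = 93.1 - 2.0 = 91.1000 m


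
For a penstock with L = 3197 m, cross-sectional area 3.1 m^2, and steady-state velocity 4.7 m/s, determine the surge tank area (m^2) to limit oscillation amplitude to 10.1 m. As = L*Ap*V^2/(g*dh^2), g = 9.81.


As = 3197 * 3.1 * 4.7^2 / (9.81 * 10.1^2) = 218.7703 m^2


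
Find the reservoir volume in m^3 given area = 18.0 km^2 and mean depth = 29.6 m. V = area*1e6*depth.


V = 18.0 * 1e6 * 29.6 = 5.3280e+08 m^3


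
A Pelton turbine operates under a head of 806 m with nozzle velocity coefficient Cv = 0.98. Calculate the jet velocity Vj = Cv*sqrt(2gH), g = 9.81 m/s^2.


Vj = 0.98 * sqrt(2*9.81*806) = 123.2376 m/s


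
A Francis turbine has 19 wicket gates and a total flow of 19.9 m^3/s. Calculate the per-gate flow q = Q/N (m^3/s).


q = 19.9 / 19 = 1.0474 m^3/s


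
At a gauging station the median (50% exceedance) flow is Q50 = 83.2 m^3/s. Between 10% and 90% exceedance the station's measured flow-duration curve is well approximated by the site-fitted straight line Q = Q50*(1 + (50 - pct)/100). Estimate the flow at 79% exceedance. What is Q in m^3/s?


Q = 83.2 * (1 + (50 - 79)/100) = 59.0720 m^3/s


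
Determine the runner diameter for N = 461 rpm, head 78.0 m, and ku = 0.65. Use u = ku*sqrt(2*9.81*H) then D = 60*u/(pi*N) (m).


u = 0.65 * sqrt(2*9.81*78.0) = 25.4279 m/s
D = 60 * 25.4279 / (pi * 461) = 1.0534 m


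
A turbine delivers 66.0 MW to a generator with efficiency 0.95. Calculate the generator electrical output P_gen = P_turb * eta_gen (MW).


P_gen = 66.0 * 0.95 = 62.7000 MW


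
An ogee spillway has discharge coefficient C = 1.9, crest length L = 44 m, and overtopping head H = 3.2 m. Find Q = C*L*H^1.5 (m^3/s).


Q = 1.9 * 44 * 3.2^1.5 = 478.5543 m^3/s


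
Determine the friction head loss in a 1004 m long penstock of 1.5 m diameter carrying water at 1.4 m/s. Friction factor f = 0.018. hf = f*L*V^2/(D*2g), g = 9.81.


hf = 0.018 * 1004 * 1.4^2 / (1.5 * 2 * 9.81) = 1.2036 m


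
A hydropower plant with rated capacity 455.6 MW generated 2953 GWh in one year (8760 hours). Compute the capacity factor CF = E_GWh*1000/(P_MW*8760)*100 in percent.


CF = 2953 * 1000 / (455.6 * 8760) * 100 = 73.9904 %


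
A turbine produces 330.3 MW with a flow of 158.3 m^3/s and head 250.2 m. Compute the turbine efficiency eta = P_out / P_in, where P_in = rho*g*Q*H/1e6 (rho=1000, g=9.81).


P_in = 1000 * 9.81 * 158.3 * 250.2 / 1e6 = 388.5413 MW
eta = 330.3 / 388.5413 = 0.8501


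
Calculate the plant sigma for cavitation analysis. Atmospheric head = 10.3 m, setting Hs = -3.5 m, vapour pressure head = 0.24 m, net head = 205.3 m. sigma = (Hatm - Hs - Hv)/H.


sigma = (10.3 - (-3.5) - 0.24) / 205.3 = 0.0660


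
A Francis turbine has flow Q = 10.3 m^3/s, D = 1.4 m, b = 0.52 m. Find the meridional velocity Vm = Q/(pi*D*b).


Vm = 10.3 / (pi * 1.4 * 0.52) = 4.5036 m/s


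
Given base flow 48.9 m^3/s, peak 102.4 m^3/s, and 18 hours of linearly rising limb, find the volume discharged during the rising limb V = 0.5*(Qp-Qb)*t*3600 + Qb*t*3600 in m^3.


V = 0.5*(102.4 - 48.9)*18*3600 + 48.9*18*3600 = 4.9021e+06 m^3


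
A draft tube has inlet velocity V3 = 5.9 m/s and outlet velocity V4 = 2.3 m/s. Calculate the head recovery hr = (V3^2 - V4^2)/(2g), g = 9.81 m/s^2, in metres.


hr = (5.9^2 - 2.3^2) / (2*9.81) = 1.5046 m


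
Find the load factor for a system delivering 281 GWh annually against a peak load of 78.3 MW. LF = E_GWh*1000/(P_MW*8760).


LF = 281 * 1000 / (78.3 * 8760) = 0.4097


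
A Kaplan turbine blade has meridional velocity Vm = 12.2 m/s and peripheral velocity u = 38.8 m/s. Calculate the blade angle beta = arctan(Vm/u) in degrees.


beta = arctan(12.2 / 38.8) = 17.4549 degrees


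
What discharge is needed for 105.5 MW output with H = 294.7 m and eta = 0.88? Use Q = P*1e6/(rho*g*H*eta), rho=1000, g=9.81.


Q = 105.5 * 1e6 / (1000 * 9.81 * 294.7 * 0.88) = 41.4687 m^3/s


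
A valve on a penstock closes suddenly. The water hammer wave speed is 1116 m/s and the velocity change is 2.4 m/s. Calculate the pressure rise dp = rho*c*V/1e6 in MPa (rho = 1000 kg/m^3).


dp = 1000 * 1116 * 2.4 / 1e6 = 2.6784 MPa


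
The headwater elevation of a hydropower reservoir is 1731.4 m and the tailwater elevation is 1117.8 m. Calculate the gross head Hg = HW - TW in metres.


Hg = 1731.4 - 1117.8 = 613.6000 m


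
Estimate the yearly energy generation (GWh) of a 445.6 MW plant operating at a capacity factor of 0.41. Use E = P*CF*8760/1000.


E = 445.6 * 0.41 * 8760 / 1000 = 1600.4170 GWh


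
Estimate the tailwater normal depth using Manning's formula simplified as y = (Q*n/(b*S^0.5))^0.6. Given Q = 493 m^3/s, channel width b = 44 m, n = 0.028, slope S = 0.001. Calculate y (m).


y = (493 * 0.028 / (44 * 0.001^0.5))^0.6 = 3.9622 m


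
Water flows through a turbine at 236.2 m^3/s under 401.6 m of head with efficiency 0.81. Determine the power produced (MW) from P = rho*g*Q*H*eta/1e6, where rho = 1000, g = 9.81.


P = 1000 * 9.81 * 236.2 * 401.6 * 0.81 / 1e6 = 753.7505 MW


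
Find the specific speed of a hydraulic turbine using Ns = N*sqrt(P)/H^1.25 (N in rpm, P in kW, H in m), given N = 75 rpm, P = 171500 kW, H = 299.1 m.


Ns = 75 * 171500^0.5 / 299.1^1.25 = 24.9702


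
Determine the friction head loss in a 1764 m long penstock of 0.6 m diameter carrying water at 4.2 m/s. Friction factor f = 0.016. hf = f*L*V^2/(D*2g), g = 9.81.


hf = 0.016 * 1764 * 4.2^2 / (0.6 * 2 * 9.81) = 42.2928 m


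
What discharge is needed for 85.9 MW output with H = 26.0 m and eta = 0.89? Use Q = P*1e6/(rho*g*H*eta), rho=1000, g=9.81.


Q = 85.9 * 1e6 / (1000 * 9.81 * 26.0 * 0.89) = 378.4084 m^3/s


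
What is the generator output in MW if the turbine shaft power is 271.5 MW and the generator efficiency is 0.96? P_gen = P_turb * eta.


P_gen = 271.5 * 0.96 = 260.6400 MW


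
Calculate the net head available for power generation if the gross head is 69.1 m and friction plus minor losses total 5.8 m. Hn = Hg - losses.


Hn = 69.1 - 5.8 = 63.3000 m


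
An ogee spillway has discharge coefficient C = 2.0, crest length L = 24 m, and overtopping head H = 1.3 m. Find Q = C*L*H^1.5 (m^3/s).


Q = 2.0 * 24 * 1.3^1.5 = 71.1469 m^3/s


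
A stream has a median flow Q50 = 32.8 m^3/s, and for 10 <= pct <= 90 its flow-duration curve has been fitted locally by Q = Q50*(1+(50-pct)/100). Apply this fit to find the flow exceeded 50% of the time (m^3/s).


Q = 32.8 * (1 + (50 - 50)/100) = 32.8000 m^3/s


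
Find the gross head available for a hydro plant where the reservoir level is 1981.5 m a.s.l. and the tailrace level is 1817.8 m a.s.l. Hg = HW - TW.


Hg = 1981.5 - 1817.8 = 163.7000 m


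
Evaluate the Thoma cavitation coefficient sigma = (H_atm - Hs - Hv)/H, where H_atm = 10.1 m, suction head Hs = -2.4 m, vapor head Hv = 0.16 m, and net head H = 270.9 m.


sigma = (10.1 - (-2.4) - 0.16) / 270.9 = 0.0456


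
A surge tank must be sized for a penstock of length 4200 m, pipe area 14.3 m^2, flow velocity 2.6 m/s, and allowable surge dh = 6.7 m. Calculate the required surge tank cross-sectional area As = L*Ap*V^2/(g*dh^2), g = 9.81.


As = 4200 * 14.3 * 2.6^2 / (9.81 * 6.7^2) = 921.9628 m^2


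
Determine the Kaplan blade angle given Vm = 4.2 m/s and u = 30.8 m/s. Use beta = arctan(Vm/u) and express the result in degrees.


beta = arctan(4.2 / 30.8) = 7.7652 degrees


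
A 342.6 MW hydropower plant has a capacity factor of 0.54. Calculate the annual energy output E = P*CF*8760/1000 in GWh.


E = 342.6 * 0.54 * 8760 / 1000 = 1620.6350 GWh


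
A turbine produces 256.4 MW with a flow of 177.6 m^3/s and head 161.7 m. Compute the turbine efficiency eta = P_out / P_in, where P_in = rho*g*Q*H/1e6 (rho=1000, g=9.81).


P_in = 1000 * 9.81 * 177.6 * 161.7 / 1e6 = 281.7228 MW
eta = 256.4 / 281.7228 = 0.9101


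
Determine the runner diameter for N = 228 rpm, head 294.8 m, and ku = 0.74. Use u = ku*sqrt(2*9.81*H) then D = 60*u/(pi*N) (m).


u = 0.74 * sqrt(2*9.81*294.8) = 56.2788 m/s
D = 60 * 56.2788 / (pi * 228) = 4.7142 m


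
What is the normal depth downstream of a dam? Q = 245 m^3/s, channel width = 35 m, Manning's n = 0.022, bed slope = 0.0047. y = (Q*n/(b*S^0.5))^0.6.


y = (245 * 0.022 / (35 * 0.0047^0.5))^0.6 = 1.6251 m


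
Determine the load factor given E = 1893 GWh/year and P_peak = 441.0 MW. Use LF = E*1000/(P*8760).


LF = 1893 * 1000 / (441.0 * 8760) = 0.4900


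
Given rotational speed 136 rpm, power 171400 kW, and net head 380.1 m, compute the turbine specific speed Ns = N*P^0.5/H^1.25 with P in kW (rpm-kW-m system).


Ns = 136 * 171400^0.5 / 380.1^1.25 = 33.5484


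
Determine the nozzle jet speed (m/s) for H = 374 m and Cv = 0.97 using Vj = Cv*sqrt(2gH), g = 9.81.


Vj = 0.97 * sqrt(2*9.81*374) = 83.0916 m/s


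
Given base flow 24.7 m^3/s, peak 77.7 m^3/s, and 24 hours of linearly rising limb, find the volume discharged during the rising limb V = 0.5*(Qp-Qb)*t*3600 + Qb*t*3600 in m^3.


V = 0.5*(77.7 - 24.7)*24*3600 + 24.7*24*3600 = 4.4237e+06 m^3


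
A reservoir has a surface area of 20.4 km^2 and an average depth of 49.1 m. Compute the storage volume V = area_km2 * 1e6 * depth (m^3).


V = 20.4 * 1e6 * 49.1 = 1.0016e+09 m^3


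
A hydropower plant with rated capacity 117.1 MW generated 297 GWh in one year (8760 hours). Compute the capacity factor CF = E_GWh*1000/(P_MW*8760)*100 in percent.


CF = 297 * 1000 / (117.1 * 8760) * 100 = 28.9531 %


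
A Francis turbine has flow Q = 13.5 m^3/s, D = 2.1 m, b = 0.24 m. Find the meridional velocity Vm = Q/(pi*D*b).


Vm = 13.5 / (pi * 2.1 * 0.24) = 8.5262 m/s


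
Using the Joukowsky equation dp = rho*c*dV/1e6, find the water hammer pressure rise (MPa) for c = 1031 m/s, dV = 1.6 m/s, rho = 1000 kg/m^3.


dp = 1000 * 1031 * 1.6 / 1e6 = 1.6496 MPa


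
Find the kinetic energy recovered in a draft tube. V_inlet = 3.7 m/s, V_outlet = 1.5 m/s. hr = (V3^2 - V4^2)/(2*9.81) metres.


hr = (3.7^2 - 1.5^2) / (2*9.81) = 0.5831 m


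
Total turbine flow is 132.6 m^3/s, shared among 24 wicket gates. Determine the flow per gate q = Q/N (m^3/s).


q = 132.6 / 24 = 5.5250 m^3/s


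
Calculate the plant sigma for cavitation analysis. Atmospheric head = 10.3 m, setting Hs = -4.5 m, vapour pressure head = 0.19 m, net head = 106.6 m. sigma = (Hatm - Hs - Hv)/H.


sigma = (10.3 - (-4.5) - 0.19) / 106.6 = 0.1371


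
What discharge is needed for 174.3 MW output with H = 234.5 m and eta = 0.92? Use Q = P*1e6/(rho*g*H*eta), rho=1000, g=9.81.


Q = 174.3 * 1e6 / (1000 * 9.81 * 234.5 * 0.92) = 82.3565 m^3/s


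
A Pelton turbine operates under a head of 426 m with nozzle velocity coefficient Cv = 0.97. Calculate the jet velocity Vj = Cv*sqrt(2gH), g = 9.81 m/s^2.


Vj = 0.97 * sqrt(2*9.81*426) = 88.6801 m/s


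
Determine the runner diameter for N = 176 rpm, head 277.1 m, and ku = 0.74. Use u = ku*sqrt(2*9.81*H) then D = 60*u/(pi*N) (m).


u = 0.74 * sqrt(2*9.81*277.1) = 54.5632 m/s
D = 60 * 54.5632 / (pi * 176) = 5.9209 m


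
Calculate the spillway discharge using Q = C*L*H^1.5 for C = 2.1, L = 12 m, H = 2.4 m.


Q = 2.1 * 12 * 2.4^1.5 = 93.6952 m^3/s


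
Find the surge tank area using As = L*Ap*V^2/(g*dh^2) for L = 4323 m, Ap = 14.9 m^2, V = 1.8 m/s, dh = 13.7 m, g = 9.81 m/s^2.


As = 4323 * 14.9 * 1.8^2 / (9.81 * 13.7^2) = 113.3460 m^2


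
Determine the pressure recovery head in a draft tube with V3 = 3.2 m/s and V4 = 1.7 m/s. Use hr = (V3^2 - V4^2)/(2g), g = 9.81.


hr = (3.2^2 - 1.7^2) / (2*9.81) = 0.3746 m


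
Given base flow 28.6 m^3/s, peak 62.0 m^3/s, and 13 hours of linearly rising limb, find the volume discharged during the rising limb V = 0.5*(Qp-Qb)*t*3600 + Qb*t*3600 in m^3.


V = 0.5*(62.0 - 28.6)*13*3600 + 28.6*13*3600 = 2.1200e+06 m^3


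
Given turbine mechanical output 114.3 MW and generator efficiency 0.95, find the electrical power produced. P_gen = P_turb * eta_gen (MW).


P_gen = 114.3 * 0.95 = 108.5850 MW


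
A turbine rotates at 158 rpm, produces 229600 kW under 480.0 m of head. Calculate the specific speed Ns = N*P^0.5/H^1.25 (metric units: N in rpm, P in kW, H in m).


Ns = 158 * 229600^0.5 / 480.0^1.25 = 33.6970


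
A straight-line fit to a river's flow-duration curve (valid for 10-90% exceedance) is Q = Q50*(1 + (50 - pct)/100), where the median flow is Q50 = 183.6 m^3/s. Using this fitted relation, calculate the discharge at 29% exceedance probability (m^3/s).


Q = 183.6 * (1 + (50 - 29)/100) = 222.1560 m^3/s


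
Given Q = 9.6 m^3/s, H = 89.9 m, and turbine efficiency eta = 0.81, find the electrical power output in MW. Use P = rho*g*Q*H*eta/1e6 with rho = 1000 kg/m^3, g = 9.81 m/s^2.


P = 1000 * 9.81 * 9.6 * 89.9 * 0.81 / 1e6 = 6.8578 MW


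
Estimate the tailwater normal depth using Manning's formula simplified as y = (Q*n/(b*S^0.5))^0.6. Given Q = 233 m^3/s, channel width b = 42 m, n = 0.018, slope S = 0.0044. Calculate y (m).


y = (233 * 0.018 / (42 * 0.0044^0.5))^0.6 = 1.2782 m


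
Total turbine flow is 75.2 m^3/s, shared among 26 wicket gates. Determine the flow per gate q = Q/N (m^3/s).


q = 75.2 / 26 = 2.8923 m^3/s


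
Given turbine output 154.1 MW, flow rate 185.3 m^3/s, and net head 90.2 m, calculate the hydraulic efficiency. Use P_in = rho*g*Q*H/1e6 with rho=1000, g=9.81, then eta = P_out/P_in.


P_in = 1000 * 9.81 * 185.3 * 90.2 / 1e6 = 163.9649 MW
eta = 154.1 / 163.9649 = 0.9398


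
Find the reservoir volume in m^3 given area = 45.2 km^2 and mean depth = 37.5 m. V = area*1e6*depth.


V = 45.2 * 1e6 * 37.5 = 1.6950e+09 m^3


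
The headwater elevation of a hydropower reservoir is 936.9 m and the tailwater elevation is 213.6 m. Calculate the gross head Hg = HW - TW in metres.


Hg = 936.9 - 213.6 = 723.3000 m


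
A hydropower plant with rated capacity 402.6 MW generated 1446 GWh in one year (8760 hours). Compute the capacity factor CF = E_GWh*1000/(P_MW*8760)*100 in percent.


CF = 1446 * 1000 / (402.6 * 8760) * 100 = 41.0006 %


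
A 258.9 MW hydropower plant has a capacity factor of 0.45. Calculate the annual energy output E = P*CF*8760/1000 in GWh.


E = 258.9 * 0.45 * 8760 / 1000 = 1020.5838 GWh


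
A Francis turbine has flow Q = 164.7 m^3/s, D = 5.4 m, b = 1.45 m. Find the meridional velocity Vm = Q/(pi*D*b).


Vm = 164.7 / (pi * 5.4 * 1.45) = 6.6955 m/s


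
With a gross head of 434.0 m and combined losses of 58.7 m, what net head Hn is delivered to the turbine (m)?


Hn = 434.0 - 58.7 = 375.3000 m


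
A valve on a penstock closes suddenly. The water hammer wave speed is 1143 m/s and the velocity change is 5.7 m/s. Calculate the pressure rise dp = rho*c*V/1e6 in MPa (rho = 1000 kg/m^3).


dp = 1000 * 1143 * 5.7 / 1e6 = 6.5151 MPa


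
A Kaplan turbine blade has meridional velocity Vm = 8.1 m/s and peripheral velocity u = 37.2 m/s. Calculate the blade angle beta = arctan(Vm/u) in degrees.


beta = arctan(8.1 / 37.2) = 12.2840 degrees


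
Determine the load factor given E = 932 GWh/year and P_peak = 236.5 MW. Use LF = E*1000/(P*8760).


LF = 932 * 1000 / (236.5 * 8760) = 0.4499


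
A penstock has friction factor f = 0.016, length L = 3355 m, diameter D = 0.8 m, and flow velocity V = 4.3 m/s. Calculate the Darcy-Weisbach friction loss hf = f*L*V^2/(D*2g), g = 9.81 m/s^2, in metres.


hf = 0.016 * 3355 * 4.3^2 / (0.8 * 2 * 9.81) = 63.2354 m


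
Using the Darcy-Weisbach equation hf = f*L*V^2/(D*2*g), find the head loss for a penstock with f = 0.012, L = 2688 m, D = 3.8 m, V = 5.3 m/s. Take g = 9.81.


hf = 0.012 * 2688 * 5.3^2 / (3.8 * 2 * 9.81) = 12.1529 m


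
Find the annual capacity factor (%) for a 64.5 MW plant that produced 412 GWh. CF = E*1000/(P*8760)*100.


CF = 412 * 1000 / (64.5 * 8760) * 100 = 72.9178 %


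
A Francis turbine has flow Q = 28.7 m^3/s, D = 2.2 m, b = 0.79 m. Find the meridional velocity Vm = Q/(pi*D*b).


Vm = 28.7 / (pi * 2.2 * 0.79) = 5.2563 m/s


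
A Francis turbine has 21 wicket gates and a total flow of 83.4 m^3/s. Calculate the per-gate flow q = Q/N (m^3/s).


q = 83.4 / 21 = 3.9714 m^3/s


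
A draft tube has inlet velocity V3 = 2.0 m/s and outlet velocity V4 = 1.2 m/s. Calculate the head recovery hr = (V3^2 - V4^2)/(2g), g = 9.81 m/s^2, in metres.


hr = (2.0^2 - 1.2^2) / (2*9.81) = 0.1305 m


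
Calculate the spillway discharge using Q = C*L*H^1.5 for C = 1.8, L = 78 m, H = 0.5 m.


Q = 1.8 * 78 * 0.5^1.5 = 49.6389 m^3/s


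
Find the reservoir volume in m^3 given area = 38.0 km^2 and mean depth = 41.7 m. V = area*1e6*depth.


V = 38.0 * 1e6 * 41.7 = 1.5846e+09 m^3


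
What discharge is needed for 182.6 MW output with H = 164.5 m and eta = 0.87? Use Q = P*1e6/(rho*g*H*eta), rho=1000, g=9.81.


Q = 182.6 * 1e6 / (1000 * 9.81 * 164.5 * 0.87) = 130.0609 m^3/s


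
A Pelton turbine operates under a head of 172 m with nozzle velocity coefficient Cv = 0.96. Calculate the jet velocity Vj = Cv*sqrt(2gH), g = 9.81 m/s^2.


Vj = 0.96 * sqrt(2*9.81*172) = 55.7680 m/s


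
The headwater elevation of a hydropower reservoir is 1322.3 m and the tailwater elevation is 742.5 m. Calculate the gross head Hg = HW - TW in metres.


Hg = 1322.3 - 742.5 = 579.8000 m


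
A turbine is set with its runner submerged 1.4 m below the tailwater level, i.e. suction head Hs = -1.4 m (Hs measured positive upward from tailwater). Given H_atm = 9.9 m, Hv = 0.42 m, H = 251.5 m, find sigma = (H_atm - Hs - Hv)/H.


sigma = (9.9 - (-1.4) - 0.42) / 251.5 = 0.0433


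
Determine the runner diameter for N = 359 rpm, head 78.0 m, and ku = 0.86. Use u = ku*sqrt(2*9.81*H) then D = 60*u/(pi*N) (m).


u = 0.86 * sqrt(2*9.81*78.0) = 33.6430 m/s
D = 60 * 33.6430 / (pi * 359) = 1.7898 m


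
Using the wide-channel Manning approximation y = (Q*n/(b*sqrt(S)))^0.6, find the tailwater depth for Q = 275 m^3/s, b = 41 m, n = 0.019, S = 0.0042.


y = (275 * 0.019 / (41 * 0.0042^0.5))^0.6 = 1.5004 m


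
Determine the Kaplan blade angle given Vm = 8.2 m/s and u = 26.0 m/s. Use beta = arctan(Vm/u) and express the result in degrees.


beta = arctan(8.2 / 26.0) = 17.5045 degrees


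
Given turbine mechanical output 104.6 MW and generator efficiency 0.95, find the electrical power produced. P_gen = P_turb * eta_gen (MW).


P_gen = 104.6 * 0.95 = 99.3700 MW


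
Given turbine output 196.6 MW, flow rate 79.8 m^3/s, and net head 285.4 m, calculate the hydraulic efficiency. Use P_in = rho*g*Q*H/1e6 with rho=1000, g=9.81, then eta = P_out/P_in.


P_in = 1000 * 9.81 * 79.8 * 285.4 / 1e6 = 223.4220 MW
eta = 196.6 / 223.4220 = 0.8799


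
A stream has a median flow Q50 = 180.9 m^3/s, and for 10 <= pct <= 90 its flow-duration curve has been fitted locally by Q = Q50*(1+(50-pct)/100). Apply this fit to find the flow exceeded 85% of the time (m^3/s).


Q = 180.9 * (1 + (50 - 85)/100) = 117.5850 m^3/s


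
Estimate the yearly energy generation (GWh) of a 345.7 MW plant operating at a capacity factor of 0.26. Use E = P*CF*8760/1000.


E = 345.7 * 0.26 * 8760 / 1000 = 787.3663 GWh


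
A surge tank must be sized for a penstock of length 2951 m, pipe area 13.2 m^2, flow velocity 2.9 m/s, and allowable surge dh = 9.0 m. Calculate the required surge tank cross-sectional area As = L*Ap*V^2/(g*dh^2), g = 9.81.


As = 2951 * 13.2 * 2.9^2 / (9.81 * 9.0^2) = 412.2732 m^2


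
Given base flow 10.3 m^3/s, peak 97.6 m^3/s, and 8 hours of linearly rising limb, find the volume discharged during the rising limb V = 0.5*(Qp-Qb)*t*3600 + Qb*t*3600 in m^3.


V = 0.5*(97.6 - 10.3)*8*3600 + 10.3*8*3600 = 1.5538e+06 m^3


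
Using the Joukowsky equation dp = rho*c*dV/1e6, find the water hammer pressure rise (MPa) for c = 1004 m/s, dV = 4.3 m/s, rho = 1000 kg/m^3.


dp = 1000 * 1004 * 4.3 / 1e6 = 4.3172 MPa


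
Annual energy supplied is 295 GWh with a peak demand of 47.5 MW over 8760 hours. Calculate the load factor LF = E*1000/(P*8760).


LF = 295 * 1000 / (47.5 * 8760) = 0.7090


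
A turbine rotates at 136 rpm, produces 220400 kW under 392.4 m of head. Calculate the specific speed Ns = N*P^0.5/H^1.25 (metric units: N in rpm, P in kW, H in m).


Ns = 136 * 220400^0.5 / 392.4^1.25 = 36.5581


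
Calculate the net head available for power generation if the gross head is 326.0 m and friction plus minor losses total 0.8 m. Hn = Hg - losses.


Hn = 326.0 - 0.8 = 325.2000 m


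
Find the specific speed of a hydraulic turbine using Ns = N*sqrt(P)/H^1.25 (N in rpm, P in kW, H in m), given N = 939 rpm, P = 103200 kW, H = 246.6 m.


Ns = 939 * 103200^0.5 / 246.6^1.25 = 308.6840


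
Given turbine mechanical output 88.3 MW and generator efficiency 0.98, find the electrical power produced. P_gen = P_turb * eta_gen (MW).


P_gen = 88.3 * 0.98 = 86.5340 MW


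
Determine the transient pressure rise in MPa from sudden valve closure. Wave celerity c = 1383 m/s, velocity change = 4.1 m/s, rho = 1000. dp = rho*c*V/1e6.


dp = 1000 * 1383 * 4.1 / 1e6 = 5.6703 MPa


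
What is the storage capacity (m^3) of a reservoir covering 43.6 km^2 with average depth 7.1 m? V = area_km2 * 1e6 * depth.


V = 43.6 * 1e6 * 7.1 = 3.0956e+08 m^3


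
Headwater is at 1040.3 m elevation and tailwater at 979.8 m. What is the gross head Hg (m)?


Hg = 1040.3 - 979.8 = 60.5000 m


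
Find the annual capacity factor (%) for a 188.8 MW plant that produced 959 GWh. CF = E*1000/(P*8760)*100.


CF = 959 * 1000 / (188.8 * 8760) * 100 = 57.9846 %


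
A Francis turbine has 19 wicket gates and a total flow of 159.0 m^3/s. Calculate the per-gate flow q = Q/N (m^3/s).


q = 159.0 / 19 = 8.3684 m^3/s


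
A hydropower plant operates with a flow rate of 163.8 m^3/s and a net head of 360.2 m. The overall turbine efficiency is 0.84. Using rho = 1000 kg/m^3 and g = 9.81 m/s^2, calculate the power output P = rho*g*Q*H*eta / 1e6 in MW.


P = 1000 * 9.81 * 163.8 * 360.2 * 0.84 / 1e6 = 486.1899 MW


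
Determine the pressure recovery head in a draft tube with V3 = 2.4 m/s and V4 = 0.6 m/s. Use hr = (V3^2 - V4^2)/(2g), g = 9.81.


hr = (2.4^2 - 0.6^2) / (2*9.81) = 0.2752 m


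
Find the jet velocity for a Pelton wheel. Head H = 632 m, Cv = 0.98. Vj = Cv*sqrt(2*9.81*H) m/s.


Vj = 0.98 * sqrt(2*9.81*632) = 109.1275 m/s


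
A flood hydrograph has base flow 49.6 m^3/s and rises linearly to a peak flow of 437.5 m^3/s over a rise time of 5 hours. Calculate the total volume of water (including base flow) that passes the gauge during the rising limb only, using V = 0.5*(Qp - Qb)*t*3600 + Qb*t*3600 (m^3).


V = 0.5*(437.5 - 49.6)*5*3600 + 49.6*5*3600 = 4.3839e+06 m^3


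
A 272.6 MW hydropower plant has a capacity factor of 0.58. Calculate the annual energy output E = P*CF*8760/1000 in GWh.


E = 272.6 * 0.58 * 8760 / 1000 = 1385.0261 GWh


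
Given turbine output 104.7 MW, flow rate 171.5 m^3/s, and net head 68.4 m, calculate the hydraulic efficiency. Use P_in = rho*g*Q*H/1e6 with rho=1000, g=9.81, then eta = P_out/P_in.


P_in = 1000 * 9.81 * 171.5 * 68.4 / 1e6 = 115.0772 MW
eta = 104.7 / 115.0772 = 0.9098


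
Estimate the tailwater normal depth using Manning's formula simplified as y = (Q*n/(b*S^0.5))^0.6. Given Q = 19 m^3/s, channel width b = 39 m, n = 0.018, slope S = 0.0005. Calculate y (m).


y = (19 * 0.018 / (39 * 0.0005^0.5))^0.6 = 0.5703 m


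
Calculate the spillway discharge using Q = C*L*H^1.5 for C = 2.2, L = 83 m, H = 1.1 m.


Q = 2.2 * 83 * 1.1^1.5 = 210.6637 m^3/s


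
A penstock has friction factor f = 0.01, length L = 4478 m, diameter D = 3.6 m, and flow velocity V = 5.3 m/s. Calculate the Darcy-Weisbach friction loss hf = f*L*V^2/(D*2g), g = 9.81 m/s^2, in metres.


hf = 0.01 * 4478 * 5.3^2 / (3.6 * 2 * 9.81) = 17.8088 m


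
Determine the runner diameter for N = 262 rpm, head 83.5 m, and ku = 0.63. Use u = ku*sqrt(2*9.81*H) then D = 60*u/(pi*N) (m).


u = 0.63 * sqrt(2*9.81*83.5) = 25.4996 m/s
D = 60 * 25.4996 / (pi * 262) = 1.8588 m


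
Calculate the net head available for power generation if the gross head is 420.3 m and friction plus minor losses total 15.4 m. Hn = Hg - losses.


Hn = 420.3 - 15.4 = 404.9000 m


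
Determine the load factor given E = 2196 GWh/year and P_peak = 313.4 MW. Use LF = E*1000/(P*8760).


LF = 2196 * 1000 / (313.4 * 8760) = 0.7999


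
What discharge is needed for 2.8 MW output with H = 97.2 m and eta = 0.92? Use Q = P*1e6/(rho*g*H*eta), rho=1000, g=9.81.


Q = 2.8 * 1e6 / (1000 * 9.81 * 97.2 * 0.92) = 3.1918 m^3/s


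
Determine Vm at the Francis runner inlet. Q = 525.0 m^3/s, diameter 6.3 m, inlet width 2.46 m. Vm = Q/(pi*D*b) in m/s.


Vm = 525.0 / (pi * 6.3 * 2.46) = 10.7829 m/s


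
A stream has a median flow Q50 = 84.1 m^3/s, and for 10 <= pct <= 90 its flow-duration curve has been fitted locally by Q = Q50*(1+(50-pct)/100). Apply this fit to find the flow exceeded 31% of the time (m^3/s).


Q = 84.1 * (1 + (50 - 31)/100) = 100.0790 m^3/s


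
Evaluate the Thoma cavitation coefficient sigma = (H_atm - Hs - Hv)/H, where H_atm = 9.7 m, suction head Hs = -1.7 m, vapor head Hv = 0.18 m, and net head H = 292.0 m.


sigma = (9.7 - (-1.7) - 0.18) / 292.0 = 0.0384


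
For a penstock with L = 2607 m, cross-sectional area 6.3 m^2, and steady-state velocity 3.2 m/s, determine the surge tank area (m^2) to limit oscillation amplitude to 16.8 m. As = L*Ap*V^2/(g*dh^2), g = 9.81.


As = 2607 * 6.3 * 3.2^2 / (9.81 * 16.8^2) = 60.7427 m^2


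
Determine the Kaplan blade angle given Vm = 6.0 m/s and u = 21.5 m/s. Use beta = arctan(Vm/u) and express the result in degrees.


beta = arctan(6.0 / 21.5) = 15.5928 degrees


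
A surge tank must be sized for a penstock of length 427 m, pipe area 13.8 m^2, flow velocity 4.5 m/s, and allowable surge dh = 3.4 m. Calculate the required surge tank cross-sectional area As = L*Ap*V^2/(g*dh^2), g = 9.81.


As = 427 * 13.8 * 4.5^2 / (9.81 * 3.4^2) = 1052.2166 m^2


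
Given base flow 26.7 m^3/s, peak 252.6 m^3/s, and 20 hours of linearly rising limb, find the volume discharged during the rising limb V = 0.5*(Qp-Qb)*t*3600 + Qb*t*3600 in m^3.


V = 0.5*(252.6 - 26.7)*20*3600 + 26.7*20*3600 = 1.0055e+07 m^3


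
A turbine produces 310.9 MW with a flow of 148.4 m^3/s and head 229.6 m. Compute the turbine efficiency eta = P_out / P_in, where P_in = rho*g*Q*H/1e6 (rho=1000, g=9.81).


P_in = 1000 * 9.81 * 148.4 * 229.6 / 1e6 = 334.2526 MW
eta = 310.9 / 334.2526 = 0.9301


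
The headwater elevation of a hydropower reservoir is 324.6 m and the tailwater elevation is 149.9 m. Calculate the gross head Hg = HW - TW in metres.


Hg = 324.6 - 149.9 = 174.7000 m


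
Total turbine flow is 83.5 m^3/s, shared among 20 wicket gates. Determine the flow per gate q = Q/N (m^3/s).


q = 83.5 / 20 = 4.1750 m^3/s


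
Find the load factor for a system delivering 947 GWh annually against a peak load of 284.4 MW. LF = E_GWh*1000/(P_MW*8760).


LF = 947 * 1000 / (284.4 * 8760) = 0.3801


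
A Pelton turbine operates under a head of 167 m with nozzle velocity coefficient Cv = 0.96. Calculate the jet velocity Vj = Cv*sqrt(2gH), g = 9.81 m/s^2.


Vj = 0.96 * sqrt(2*9.81*167) = 54.9514 m/s


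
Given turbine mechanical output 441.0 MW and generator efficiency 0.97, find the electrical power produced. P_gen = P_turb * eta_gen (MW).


P_gen = 441.0 * 0.97 = 427.7700 MW


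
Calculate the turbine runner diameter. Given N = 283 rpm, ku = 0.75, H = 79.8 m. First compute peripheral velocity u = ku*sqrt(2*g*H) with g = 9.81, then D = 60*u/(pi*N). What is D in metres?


u = 0.75 * sqrt(2*9.81*79.8) = 29.6765 m/s
D = 60 * 29.6765 / (pi * 283) = 2.0028 m


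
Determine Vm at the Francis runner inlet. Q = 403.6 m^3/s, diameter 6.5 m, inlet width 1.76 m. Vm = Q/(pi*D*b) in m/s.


Vm = 403.6 / (pi * 6.5 * 1.76) = 11.2299 m/s


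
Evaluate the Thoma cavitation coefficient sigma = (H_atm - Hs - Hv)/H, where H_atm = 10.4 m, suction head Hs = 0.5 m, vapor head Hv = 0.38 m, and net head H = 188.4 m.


sigma = (10.4 - 0.5 - 0.38) / 188.4 = 0.0505
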